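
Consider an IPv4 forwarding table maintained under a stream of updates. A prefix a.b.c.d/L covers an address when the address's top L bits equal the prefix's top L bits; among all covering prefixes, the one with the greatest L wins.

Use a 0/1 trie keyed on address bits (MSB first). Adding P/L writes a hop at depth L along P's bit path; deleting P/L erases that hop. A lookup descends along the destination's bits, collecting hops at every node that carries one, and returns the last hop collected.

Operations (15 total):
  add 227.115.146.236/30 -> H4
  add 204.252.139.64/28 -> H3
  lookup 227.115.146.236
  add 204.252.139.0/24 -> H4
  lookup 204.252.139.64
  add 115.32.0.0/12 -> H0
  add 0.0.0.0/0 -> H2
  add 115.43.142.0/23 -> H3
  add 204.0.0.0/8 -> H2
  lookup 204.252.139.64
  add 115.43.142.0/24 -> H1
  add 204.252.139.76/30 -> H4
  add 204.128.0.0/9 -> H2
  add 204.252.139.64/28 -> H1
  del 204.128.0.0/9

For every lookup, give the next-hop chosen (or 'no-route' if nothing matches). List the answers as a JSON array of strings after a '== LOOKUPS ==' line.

Process each operation:
  add 227.115.146.236/30 -> H4 at depth 30
  add 204.252.139.64/28 -> H3 at depth 28
  lookup 227.115.146.236: bits 111000110111001110010010111011 walk d0:-→d1:-→d2:-→d3:-→d4:-→d5:-→d6:-→d7:-→d8:-→d9:-→d10:-→d11:-→d12:-→d13:-→d14:-→d15:-→d16:-→d17:-→d18:-→d19:-→d20:-→d21:-→d22:-→d23:-→d24:-→d25:-→d26:-→d27:-→d28:-→d29:-→d30:H4 -> H4
  add 204.252.139.0/24 -> H4 at depth 24
  lookup 204.252.139.64: bits 1100110011111100100010110100 walk d0:-→d1:-→d2:-→d3:-→d4:-→d5:-→d6:-→d7:-→d8:-→d9:-→d10:-→d11:-→d12:-→d13:-→d14:-→d15:-→d16:-→d17:-→d18:-→d19:-→d20:-→d21:-→d22:-→d23:-→d24:H4→d25:-→d26:-→d27:-→d28:H3 -> H3
  add 115.32.0.0/12 -> H0 at depth 12
  add 0.0.0.0/0 -> H2 at depth 0
  add 115.43.142.0/23 -> H3 at depth 23
  add 204.0.0.0/8 -> H2 at depth 8
  lookup 204.252.139.64: bits 1100110011111100100010110100 walk d0:H2→d1:-→d2:-→d3:-→d4:-→d5:-→d6:-→d7:-→d8:H2→d9:-→d10:-→d11:-→d12:-→d13:-→d14:-→d15:-→d16:-→d17:-→d18:-→d19:-→d20:-→d21:-→d22:-→d23:-→d24:H4→d25:-→d26:-→d27:-→d28:H3 -> H3
  add 115.43.142.0/24 -> H1 at depth 24
  add 204.252.139.76/30 -> H4 at depth 30
  add 204.128.0.0/9 -> H2 at depth 9
  add 204.252.139.64/28 -> H1 at depth 28
  - 204.128.0.0/9 clear@9

== LOOKUPS ==
["H4","H3","H3"]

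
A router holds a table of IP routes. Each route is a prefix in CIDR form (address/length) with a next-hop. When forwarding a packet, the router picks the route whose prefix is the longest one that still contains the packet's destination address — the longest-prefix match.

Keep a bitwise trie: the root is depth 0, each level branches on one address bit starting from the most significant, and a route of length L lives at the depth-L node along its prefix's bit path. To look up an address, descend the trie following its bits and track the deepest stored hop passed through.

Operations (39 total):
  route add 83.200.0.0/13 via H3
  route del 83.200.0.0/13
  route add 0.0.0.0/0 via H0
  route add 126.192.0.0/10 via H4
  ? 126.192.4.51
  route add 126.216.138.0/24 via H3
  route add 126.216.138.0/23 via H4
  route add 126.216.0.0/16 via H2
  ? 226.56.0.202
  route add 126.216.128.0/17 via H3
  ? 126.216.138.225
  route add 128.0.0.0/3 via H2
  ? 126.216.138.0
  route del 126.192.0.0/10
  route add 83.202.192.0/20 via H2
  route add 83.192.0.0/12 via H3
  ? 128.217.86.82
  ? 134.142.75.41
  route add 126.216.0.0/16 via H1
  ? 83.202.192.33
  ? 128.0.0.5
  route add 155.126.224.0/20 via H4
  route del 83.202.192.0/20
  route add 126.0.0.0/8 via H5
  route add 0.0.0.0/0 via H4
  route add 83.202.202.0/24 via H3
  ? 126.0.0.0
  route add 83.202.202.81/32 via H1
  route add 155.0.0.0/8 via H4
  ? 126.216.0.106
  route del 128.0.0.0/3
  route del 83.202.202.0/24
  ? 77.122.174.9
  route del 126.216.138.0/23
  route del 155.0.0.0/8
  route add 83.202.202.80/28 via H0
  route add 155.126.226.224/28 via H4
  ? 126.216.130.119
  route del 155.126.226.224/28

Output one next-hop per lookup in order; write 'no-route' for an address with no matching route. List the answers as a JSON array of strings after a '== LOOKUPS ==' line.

Apply in order:
  + 83.200.0.0/13 (H3) depth=13
  - 83.200.0.0/13 clear@13
  + 0.0.0.0/0 (H0) depth=0
  + 126.192.0.0/10 (H4) depth=10
  lookup 126.192.4.51: bits 0111111011 walk d0:H0→d1:-→d2:-→d3:-→d4:-→d5:-→d6:-→d7:-→d8:-→d9:-→d10:H4 -> H4
  + 126.216.138.0/24 (H3) depth=24
  + 126.216.138.0/23 (H4) depth=23
  + 126.216.0.0/16 (H2) depth=16
  lookup 226.56.0.202: bits ε walk d0:H0 -> H0
  + 126.216.128.0/17 (H3) depth=17
  lookup 126.216.138.225: bits 011111101101100010001010 walk d0:H0→d1:-→d2:-→d3:-→d4:-→d5:-→d6:-→d7:-→d8:-→d9:-→d10:H4→d11:-→d12:-→d13:-→d14:-→d15:-→d16:H2→d17:H3→d18:-→d19:-→d20:-→d21:-→d22:-→d23:H4→d24:H3 -> H3
  + 128.0.0.0/3 (H2) depth=3
  lookup 126.216.138.0: bits 011111101101100010001010 walk d0:H0→d1:-→d2:-→d3:-→d4:-→d5:-→d6:-→d7:-→d8:-→d9:-→d10:H4→d11:-→d12:-→d13:-→d14:-→d15:-→d16:H2→d17:H3→d18:-→d19:-→d20:-→d21:-→d22:-→d23:H4→d24:H3 -> H3
  - 126.192.0.0/10 clear@10
  + 83.202.192.0/20 (H2) depth=20
  + 83.192.0.0/12 (H3) depth=12
  lookup 128.217.86.82: bits 100 walk d0:H0→d1:-→d2:-→d3:H2 -> H2
  lookup 134.142.75.41: bits 100 walk d0:H0→d1:-→d2:-→d3:H2 -> H2
  + 126.216.0.0/16 (H1) depth=16
  lookup 83.202.192.33: bits 01010011110010101100 walk d0:H0→d1:-→d2:-→d3:-→d4:-→d5:-→d6:-→d7:-→d8:-→d9:-→d10:-→d11:-→d12:H3→d13:-→d14:-→d15:-→d16:-→d17:-→d18:-→d19:-→d20:H2 -> H2
  lookup 128.0.0.5: bits 100 walk d0:H0→d1:-→d2:-→d3:H2 -> H2
  + 155.126.224.0/20 (H4) depth=20
  - 83.202.192.0/20 clear@20
  + 126.0.0.0/8 (H5) depth=8
  + 0.0.0.0/0 (H4) depth=0
  + 83.202.202.0/24 (H3) depth=24
  lookup 126.0.0.0: bits 01111110 walk d0:H4→d1:-→d2:-→d3:-→d4:-→d5:-→d6:-→d7:-→d8:H5 -> H5
  + 83.202.202.81/32 (H1) depth=32
  + 155.0.0.0/8 (H4) depth=8
  lookup 126.216.0.106: bits 0111111011011000 walk d0:H4→d1:-→d2:-→d3:-→d4:-→d5:-→d6:-→d7:-→d8:H5→d9:-→d10:-→d11:-→d12:-→d13:-→d14:-→d15:-→d16:H1 -> H1
  - 128.0.0.0/3 clear@3
  - 83.202.202.0/24 clear@24
  lookup 77.122.174.9: bits 010 walk d0:H4→d1:-→d2:-→d3:- -> H4
  - 126.216.138.0/23 clear@23
  - 155.0.0.0/8 clear@8
  + 83.202.202.80/28 (H0) depth=28
  + 155.126.226.224/28 (H4) depth=28
  lookup 126.216.130.119: bits 01111110110110001000 walk d0:H4→d1:-→d2:-→d3:-→d4:-→d5:-→d6:-→d7:-→d8:H5→d9:-→d10:-→d11:-→d12:-→d13:-→d14:-→d15:-→d16:H1→d17:H3→d18:-→d19:-→d20:- -> H3
  - 155.126.226.224/28 clear@28

== LOOKUPS ==
["H4","H0","H3","H3","H2","H2","H2","H2","H5","H1","H4","H3"]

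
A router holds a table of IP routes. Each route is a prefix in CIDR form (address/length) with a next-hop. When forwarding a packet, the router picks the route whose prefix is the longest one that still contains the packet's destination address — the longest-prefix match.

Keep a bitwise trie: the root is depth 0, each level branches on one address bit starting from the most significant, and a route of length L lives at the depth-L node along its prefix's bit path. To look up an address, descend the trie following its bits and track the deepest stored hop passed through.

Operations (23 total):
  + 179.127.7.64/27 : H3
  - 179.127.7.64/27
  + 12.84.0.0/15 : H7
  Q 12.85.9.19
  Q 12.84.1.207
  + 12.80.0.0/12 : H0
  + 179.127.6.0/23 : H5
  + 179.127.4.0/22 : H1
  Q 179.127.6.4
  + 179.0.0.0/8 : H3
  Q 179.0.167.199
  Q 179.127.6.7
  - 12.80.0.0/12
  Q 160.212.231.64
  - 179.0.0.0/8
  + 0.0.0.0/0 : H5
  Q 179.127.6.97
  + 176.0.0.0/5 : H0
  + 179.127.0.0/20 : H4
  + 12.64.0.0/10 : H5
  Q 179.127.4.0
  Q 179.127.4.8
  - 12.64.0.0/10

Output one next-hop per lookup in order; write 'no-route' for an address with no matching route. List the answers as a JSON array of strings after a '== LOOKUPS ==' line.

Trace:
  + 179.127.7.64/27 (H3) depth=27
  - 179.127.7.64/27 clear@27
  + 12.84.0.0/15 (H7) depth=15
  Q 12.85.9.19: descend 000011000101010 ; hops seen [H7] ; pick H7
  Q 12.84.1.207: descend 000011000101010 ; hops seen [H7] ; pick H7
  + 12.80.0.0/12 (H0) depth=12
  + 179.127.6.0/23 (H5) depth=23
  + 179.127.4.0/22 (H1) depth=22
  Q 179.127.6.4: descend 10110011011111110000011 ; hops seen [H1,H5] ; pick H5
  + 179.0.0.0/8 (H3) depth=8
  Q 179.0.167.199: descend 101100110 ; hops seen [H3] ; pick H3
  Q 179.127.6.7: descend 10110011011111110000011 ; hops seen [H3,H1,H5] ; pick H5
  - 12.80.0.0/12 clear@12
  Q 160.212.231.64: descend 101 ; hops seen [∅] ; pick no-route
  - 179.0.0.0/8 clear@8
  + 0.0.0.0/0 (H5) depth=0
  Q 179.127.6.97: descend 10110011011111110000011 ; hops seen [H5,H1,H5] ; pick H5
  + 176.0.0.0/5 (H0) depth=5
  + 179.127.0.0/20 (H4) depth=20
  + 12.64.0.0/10 (H5) depth=10
  Q 179.127.4.0: descend 1011001101111111000001 ; hops seen [H5,H0,H4,H1] ; pick H1
  Q 179.127.4.8: descend 1011001101111111000001 ; hops seen [H5,H0,H4,H1] ; pick H1
  - 12.64.0.0/10 clear@10

== LOOKUPS ==
["H7","H7","H5","H3","H5","no-route","H5","H1","H1"]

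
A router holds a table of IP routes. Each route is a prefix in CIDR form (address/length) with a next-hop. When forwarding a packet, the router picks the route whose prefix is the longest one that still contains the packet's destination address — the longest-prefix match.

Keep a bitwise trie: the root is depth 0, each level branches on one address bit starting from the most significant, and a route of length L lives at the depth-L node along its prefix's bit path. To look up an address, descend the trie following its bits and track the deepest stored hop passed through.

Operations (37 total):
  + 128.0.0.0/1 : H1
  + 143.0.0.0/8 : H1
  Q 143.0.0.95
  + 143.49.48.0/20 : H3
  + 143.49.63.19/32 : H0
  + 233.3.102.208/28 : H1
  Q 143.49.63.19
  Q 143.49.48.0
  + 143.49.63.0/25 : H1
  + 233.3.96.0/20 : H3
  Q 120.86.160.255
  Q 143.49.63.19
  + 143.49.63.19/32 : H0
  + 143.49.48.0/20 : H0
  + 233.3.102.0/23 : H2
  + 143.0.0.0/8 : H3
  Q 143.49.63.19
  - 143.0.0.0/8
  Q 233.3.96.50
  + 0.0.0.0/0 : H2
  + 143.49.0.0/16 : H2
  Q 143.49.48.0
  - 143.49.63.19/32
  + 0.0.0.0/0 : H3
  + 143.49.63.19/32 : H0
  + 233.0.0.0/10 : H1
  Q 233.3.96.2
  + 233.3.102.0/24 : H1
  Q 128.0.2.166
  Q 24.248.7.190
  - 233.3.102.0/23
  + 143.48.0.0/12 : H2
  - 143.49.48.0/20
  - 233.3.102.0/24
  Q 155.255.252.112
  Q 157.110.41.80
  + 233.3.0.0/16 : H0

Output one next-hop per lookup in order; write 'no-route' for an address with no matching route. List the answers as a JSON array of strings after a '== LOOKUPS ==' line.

Apply in order:
  + 128.0.0.0/1 (H1) depth=1
  + 143.0.0.0/8 (H1) depth=8
  lookup 143.0.0.95: bits 10001111 walk d0:-→d1:H1→d2:-→d3:-→d4:-→d5:-→d6:-→d7:-→d8:H1 -> H1
  + 143.49.48.0/20 (H3) depth=20
  + 143.49.63.19/32 (H0) depth=32
  + 233.3.102.208/28 (H1) depth=28
  lookup 143.49.63.19: bits 10001111001100010011111100010011 walk d0:-→d1:H1→d2:-→d3:-→d4:-→d5:-→d6:-→d7:-→d8:H1→d9:-→d10:-→d11:-→d12:-→d13:-→d14:-→d15:-→d16:-→d17:-→d18:-→d19:-→d20:H3→d21:-→d22:-→d23:-→d24:-→d25:-→d26:-→d27:-→d28:-→d29:-→d30:-→d31:-→d32:H0 -> H0
  lookup 143.49.48.0: bits 10001111001100010011 walk d0:-→d1:H1→d2:-→d3:-→d4:-→d5:-→d6:-→d7:-→d8:H1→d9:-→d10:-→d11:-→d12:-→d13:-→d14:-→d15:-→d16:-→d17:-→d18:-→d19:-→d20:H3 -> H3
  + 143.49.63.0/25 (H1) depth=25
  + 233.3.96.0/20 (H3) depth=20
  lookup 120.86.160.255: bits ε walk d0:- -> no-route
  lookup 143.49.63.19: bits 10001111001100010011111100010011 walk d0:-→d1:H1→d2:-→d3:-→d4:-→d5:-→d6:-→d7:-→d8:H1→d9:-→d10:-→d11:-→d12:-→d13:-→d14:-→d15:-→d16:-→d17:-→d18:-→d19:-→d20:H3→d21:-→d22:-→d23:-→d24:-→d25:H1→d26:-→d27:-→d28:-→d29:-→d30:-→d31:-→d32:H0 -> H0
  + 143.49.63.19/32 (H0) depth=32
  + 143.49.48.0/20 (H0) depth=20
  + 233.3.102.0/23 (H2) depth=23
  + 143.0.0.0/8 (H3) depth=8
  lookup 143.49.63.19: bits 10001111001100010011111100010011 walk d0:-→d1:H1→d2:-→d3:-→d4:-→d5:-→d6:-→d7:-→d8:H3→d9:-→d10:-→d11:-→d12:-→d13:-→d14:-→d15:-→d16:-→d17:-→d18:-→d19:-→d20:H0→d21:-→d22:-→d23:-→d24:-→d25:H1→d26:-→d27:-→d28:-→d29:-→d30:-→d31:-→d32:H0 -> H0
  - 143.0.0.0/8 clear@8
  lookup 233.3.96.50: bits 111010010000001101100 walk d0:-→d1:H1→d2:-→d3:-→d4:-→d5:-→d6:-→d7:-→d8:-→d9:-→d10:-→d11:-→d12:-→d13:-→d14:-→d15:-→d16:-→d17:-→d18:-→d19:-→d20:H3→d21:- -> H3
  + 0.0.0.0/0 (H2) depth=0
  + 143.49.0.0/16 (H2) depth=16
  lookup 143.49.48.0: bits 10001111001100010011 walk d0:H2→d1:H1→d2:-→d3:-→d4:-→d5:-→d6:-→d7:-→d8:-→d9:-→d10:-→d11:-→d12:-→d13:-→d14:-→d15:-→d16:H2→d17:-→d18:-→d19:-→d20:H0 -> H0
  - 143.49.63.19/32 clear@32
  + 0.0.0.0/0 (H3) depth=0
  + 143.49.63.19/32 (H0) depth=32
  + 233.0.0.0/10 (H1) depth=10
  lookup 233.3.96.2: bits 111010010000001101100 walk d0:H3→d1:H1→d2:-→d3:-→d4:-→d5:-→d6:-→d7:-→d8:-→d9:-→d10:H1→d11:-→d12:-→d13:-→d14:-→d15:-→d16:-→d17:-→d18:-→d19:-→d20:H3→d21:- -> H3
  + 233.3.102.0/24 (H1) depth=24
  lookup 128.0.2.166: bits 1000 walk d0:H3→d1:H1→d2:-→d3:-→d4:- -> H1
  lookup 24.248.7.190: bits ε walk d0:H3 -> H3
  - 233.3.102.0/23 clear@23
  + 143.48.0.0/12 (H2) depth=12
  - 143.49.48.0/20 clear@20
  - 233.3.102.0/24 clear@24
  lookup 155.255.252.112: bits 100 walk d0:H3→d1:H1→d2:-→d3:- -> H1
  lookup 157.110.41.80: bits 100 walk d0:H3→d1:H1→d2:-→d3:- -> H1
  + 233.3.0.0/16 (H0) depth=16

== LOOKUPS ==
["H1","H0","H3","no-route","H0","H0","H3","H0","H3","H1","H3","H1","H1"]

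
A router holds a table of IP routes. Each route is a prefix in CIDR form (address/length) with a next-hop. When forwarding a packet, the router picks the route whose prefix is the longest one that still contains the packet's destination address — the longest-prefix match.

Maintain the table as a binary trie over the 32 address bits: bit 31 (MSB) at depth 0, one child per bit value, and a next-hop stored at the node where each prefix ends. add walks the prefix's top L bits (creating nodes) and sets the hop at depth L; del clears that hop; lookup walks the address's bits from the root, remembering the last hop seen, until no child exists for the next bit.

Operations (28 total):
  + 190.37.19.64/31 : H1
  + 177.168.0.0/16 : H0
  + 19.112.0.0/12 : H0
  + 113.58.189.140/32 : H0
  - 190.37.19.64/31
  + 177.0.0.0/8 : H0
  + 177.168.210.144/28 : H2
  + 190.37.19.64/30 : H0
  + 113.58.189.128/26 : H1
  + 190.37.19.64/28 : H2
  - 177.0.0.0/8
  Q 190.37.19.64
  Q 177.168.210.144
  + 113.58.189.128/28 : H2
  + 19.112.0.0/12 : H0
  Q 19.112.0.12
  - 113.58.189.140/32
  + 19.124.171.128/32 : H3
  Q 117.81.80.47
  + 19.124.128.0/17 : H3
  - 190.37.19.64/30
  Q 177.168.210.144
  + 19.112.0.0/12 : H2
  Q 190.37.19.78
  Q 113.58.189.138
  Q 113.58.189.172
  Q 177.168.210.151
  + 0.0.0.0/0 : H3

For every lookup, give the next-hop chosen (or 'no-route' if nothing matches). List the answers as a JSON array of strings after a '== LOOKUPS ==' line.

Apply in order:
  add 190.37.19.64/31 -> H1 at depth 31
  add 177.168.0.0/16 -> H0 at depth 16
  add 19.112.0.0/12 -> H0 at depth 12
  add 113.58.189.140/32 -> H0 at depth 32
  - 190.37.19.64/31 clear@31
  add 177.0.0.0/8 -> H0 at depth 8
  add 177.168.210.144/28 -> H2 at depth 28
  add 190.37.19.64/30 -> H0 at depth 30
  add 113.58.189.128/26 -> H1 at depth 26
  add 190.37.19.64/28 -> H2 at depth 28
  - 177.0.0.0/8 clear@8
  lookup 190.37.19.64: bits 1011111000100101000100110100000 walk d0:-→d1:-→d2:-→d3:-→d4:-→d5:-→d6:-→d7:-→d8:-→d9:-→d10:-→d11:-→d12:-→d13:-→d14:-→d15:-→d16:-→d17:-→d18:-→d19:-→d20:-→d21:-→d22:-→d23:-→d24:-→d25:-→d26:-→d27:-→d28:H2→d29:-→d30:H0→d31:- -> H0
  lookup 177.168.210.144: bits 1011000110101000110100101001 walk d0:-→d1:-→d2:-→d3:-→d4:-→d5:-→d6:-→d7:-→d8:-→d9:-→d10:-→d11:-→d12:-→d13:-→d14:-→d15:-→d16:H0→d17:-→d18:-→d19:-→d20:-→d21:-→d22:-→d23:-→d24:-→d25:-→d26:-→d27:-→d28:H2 -> H2
  add 113.58.189.128/28 -> H2 at depth 28
  add 19.112.0.0/12 -> H0 at depth 12
  lookup 19.112.0.12: bits 000100110111 walk d0:-→d1:-→d2:-→d3:-→d4:-→d5:-→d6:-→d7:-→d8:-→d9:-→d10:-→d11:-→d12:H0 -> H0
  - 113.58.189.140/32 clear@32
  add 19.124.171.128/32 -> H3 at depth 32
  lookup 117.81.80.47: bits 01110 walk d0:-→d1:-→d2:-→d3:-→d4:-→d5:- -> no-route
  add 19.124.128.0/17 -> H3 at depth 17
  - 190.37.19.64/30 clear@30
  lookup 177.168.210.144: bits 1011000110101000110100101001 walk d0:-→d1:-→d2:-→d3:-→d4:-→d5:-→d6:-→d7:-→d8:-→d9:-→d10:-→d11:-→d12:-→d13:-→d14:-→d15:-→d16:H0→d17:-→d18:-→d19:-→d20:-→d21:-→d22:-→d23:-→d24:-→d25:-→d26:-→d27:-→d28:H2 -> H2
  add 19.112.0.0/12 -> H2 at depth 12
  lookup 190.37.19.78: bits 1011111000100101000100110100 walk d0:-→d1:-→d2:-→d3:-→d4:-→d5:-→d6:-→d7:-→d8:-→d9:-→d10:-→d11:-→d12:-→d13:-→d14:-→d15:-→d16:-→d17:-→d18:-→d19:-→d20:-→d21:-→d22:-→d23:-→d24:-→d25:-→d26:-→d27:-→d28:H2 -> H2
  lookup 113.58.189.138: bits 01110001001110101011110110001 walk d0:-→d1:-→d2:-→d3:-→d4:-→d5:-→d6:-→d7:-→d8:-→d9:-→d10:-→d11:-→d12:-→d13:-→d14:-→d15:-→d16:-→d17:-→d18:-→d19:-→d20:-→d21:-→d22:-→d23:-→d24:-→d25:-→d26:H1→d27:-→d28:H2→d29:- -> H2
  lookup 113.58.189.172: bits 01110001001110101011110110 walk d0:-→d1:-→d2:-→d3:-→d4:-→d5:-→d6:-→d7:-→d8:-→d9:-→d10:-→d11:-→d12:-→d13:-→d14:-→d15:-→d16:-→d17:-→d18:-→d19:-→d20:-→d21:-→d22:-→d23:-→d24:-→d25:-→d26:H1 -> H1
  lookup 177.168.210.151: bits 1011000110101000110100101001 walk d0:-→d1:-→d2:-→d3:-→d4:-→d5:-→d6:-→d7:-→d8:-→d9:-→d10:-→d11:-→d12:-→d13:-→d14:-→d15:-→d16:H0→d17:-→d18:-→d19:-→d20:-→d21:-→d22:-→d23:-→d24:-→d25:-→d26:-→d27:-→d28:H2 -> H2
  add 0.0.0.0/0 -> H3 at depth 0

== LOOKUPS ==
["H0","H2","H0","no-route","H2","H2","H2","H1","H2"]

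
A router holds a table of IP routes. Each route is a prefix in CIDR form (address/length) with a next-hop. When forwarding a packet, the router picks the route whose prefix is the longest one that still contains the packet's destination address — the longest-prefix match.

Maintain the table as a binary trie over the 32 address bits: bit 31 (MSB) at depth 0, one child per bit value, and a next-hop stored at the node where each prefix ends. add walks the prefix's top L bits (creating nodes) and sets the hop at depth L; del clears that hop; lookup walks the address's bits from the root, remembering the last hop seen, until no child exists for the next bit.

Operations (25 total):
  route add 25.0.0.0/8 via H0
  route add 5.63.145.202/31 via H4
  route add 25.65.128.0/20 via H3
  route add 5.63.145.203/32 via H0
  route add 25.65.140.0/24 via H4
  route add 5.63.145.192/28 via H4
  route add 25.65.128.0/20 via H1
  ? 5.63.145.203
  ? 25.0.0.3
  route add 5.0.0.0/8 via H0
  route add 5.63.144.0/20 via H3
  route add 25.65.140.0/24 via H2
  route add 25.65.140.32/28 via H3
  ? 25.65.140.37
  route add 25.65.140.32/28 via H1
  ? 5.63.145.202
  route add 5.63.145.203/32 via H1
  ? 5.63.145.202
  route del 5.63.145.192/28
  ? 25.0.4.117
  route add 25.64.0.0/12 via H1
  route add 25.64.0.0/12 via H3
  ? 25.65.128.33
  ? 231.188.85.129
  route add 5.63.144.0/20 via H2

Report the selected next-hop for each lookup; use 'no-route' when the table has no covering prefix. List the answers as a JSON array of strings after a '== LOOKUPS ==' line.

Trace:
  add 25.0.0.0/8 -> H0 at depth 8
  add 5.63.145.202/31 -> H4 at depth 31
  add 25.65.128.0/20 -> H3 at depth 20
  add 5.63.145.203/32 -> H0 at depth 32
  add 25.65.140.0/24 -> H4 at depth 24
  add 5.63.145.192/28 -> H4 at depth 28
  add 25.65.128.0/20 -> H1 at depth 20
  lookup 5.63.145.203: bits 00000101001111111001000111001011 walk d0:-→d1:-→d2:-→d3:-→d4:-→d5:-→d6:-→d7:-→d8:-→d9:-→d10:-→d11:-→d12:-→d13:-→d14:-→d15:-→d16:-→d17:-→d18:-→d19:-→d20:-→d21:-→d22:-→d23:-→d24:-→d25:-→d26:-→d27:-→d28:H4→d29:-→d30:-→d31:H4→d32:H0 -> H0
  lookup 25.0.0.3: bits 000110010 walk d0:-→d1:-→d2:-→d3:-→d4:-→d5:-→d6:-→d7:-→d8:H0→d9:- -> H0
  add 5.0.0.0/8 -> H0 at depth 8
  add 5.63.144.0/20 -> H3 at depth 20
  add 25.65.140.0/24 -> H2 at depth 24
  add 25.65.140.32/28 -> H3 at depth 28
  lookup 25.65.140.37: bits 0001100101000001100011000010 walk d0:-→d1:-→d2:-→d3:-→d4:-→d5:-→d6:-→d7:-→d8:H0→d9:-→d10:-→d11:-→d12:-→d13:-→d14:-→d15:-→d16:-→d17:-→d18:-→d19:-→d20:H1→d21:-→d22:-→d23:-→d24:H2→d25:-→d26:-→d27:-→d28:H3 -> H3
  add 25.65.140.32/28 -> H1 at depth 28
  lookup 5.63.145.202: bits 0000010100111111100100011100101 walk d0:-→d1:-→d2:-→d3:-→d4:-→d5:-→d6:-→d7:-→d8:H0→d9:-→d10:-→d11:-→d12:-→d13:-→d14:-→d15:-→d16:-→d17:-→d18:-→d19:-→d20:H3→d21:-→d22:-→d23:-→d24:-→d25:-→d26:-→d27:-→d28:H4→d29:-→d30:-→d31:H4 -> H4
  add 5.63.145.203/32 -> H1 at depth 32
  lookup 5.63.145.202: bits 0000010100111111100100011100101 walk d0:-→d1:-→d2:-→d3:-→d4:-→d5:-→d6:-→d7:-→d8:H0→d9:-→d10:-→d11:-→d12:-→d13:-→d14:-→d15:-→d16:-→d17:-→d18:-→d19:-→d20:H3→d21:-→d22:-→d23:-→d24:-→d25:-→d26:-→d27:-→d28:H4→d29:-→d30:-→d31:H4 -> H4
  del 5.63.145.192/28 (clear depth 28)
  lookup 25.0.4.117: bits 000110010 walk d0:-→d1:-→d2:-→d3:-→d4:-→d5:-→d6:-→d7:-→d8:H0→d9:- -> H0
  add 25.64.0.0/12 -> H1 at depth 12
  add 25.64.0.0/12 -> H3 at depth 12
  lookup 25.65.128.33: bits 00011001010000011000 walk d0:-→d1:-→d2:-→d3:-→d4:-→d5:-→d6:-→d7:-→d8:H0→d9:-→d10:-→d11:-→d12:H3→d13:-→d14:-→d15:-→d16:-→d17:-→d18:-→d19:-→d20:H1 -> H1
  lookup 231.188.85.129: bits ε walk d0:- -> no-route
  add 5.63.144.0/20 -> H2 at depth 20

== LOOKUPS ==
["H0","H0","H3","H4","H4","H0","H1","no-route"]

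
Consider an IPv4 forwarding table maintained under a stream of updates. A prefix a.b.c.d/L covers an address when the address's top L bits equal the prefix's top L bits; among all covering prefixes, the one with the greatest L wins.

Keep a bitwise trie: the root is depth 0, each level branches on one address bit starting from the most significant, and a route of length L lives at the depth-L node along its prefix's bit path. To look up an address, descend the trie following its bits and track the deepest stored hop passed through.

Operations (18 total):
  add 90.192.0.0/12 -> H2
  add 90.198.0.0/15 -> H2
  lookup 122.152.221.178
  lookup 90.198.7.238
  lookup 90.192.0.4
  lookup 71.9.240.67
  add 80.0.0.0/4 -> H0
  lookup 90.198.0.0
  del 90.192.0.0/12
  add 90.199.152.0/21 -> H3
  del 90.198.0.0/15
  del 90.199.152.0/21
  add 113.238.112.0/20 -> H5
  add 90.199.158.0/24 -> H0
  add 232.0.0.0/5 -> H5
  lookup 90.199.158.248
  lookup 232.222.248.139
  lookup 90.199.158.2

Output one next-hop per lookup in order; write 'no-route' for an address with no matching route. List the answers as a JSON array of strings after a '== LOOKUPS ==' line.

Trace:
  + 90.192.0.0/12 (H2) depth=12
  + 90.198.0.0/15 (H2) depth=15
  lookup 122.152.221.178: bits 01 walk d0:-→d1:-→d2:- -> no-route
  lookup 90.198.7.238: bits 010110101100011 walk d0:-→d1:-→d2:-→d3:-→d4:-→d5:-→d6:-→d7:-→d8:-→d9:-→d10:-→d11:-→d12:H2→d13:-→d14:-→d15:H2 -> H2
  lookup 90.192.0.4: bits 0101101011000 walk d0:-→d1:-→d2:-→d3:-→d4:-→d5:-→d6:-→d7:-→d8:-→d9:-→d10:-→d11:-→d12:H2→d13:- -> H2
  lookup 71.9.240.67: bits 010 walk d0:-→d1:-→d2:-→d3:- -> no-route
  + 80.0.0.0/4 (H0) depth=4
  lookup 90.198.0.0: bits 010110101100011 walk d0:-→d1:-→d2:-→d3:-→d4:H0→d5:-→d6:-→d7:-→d8:-→d9:-→d10:-→d11:-→d12:H2→d13:-→d14:-→d15:H2 -> H2
  - 90.192.0.0/12 clear@12
  + 90.199.152.0/21 (H3) depth=21
  - 90.198.0.0/15 clear@15
  - 90.199.152.0/21 clear@21
  + 113.238.112.0/20 (H5) depth=20
  + 90.199.158.0/24 (H0) depth=24
  + 232.0.0.0/5 (H5) depth=5
  lookup 90.199.158.248: bits 010110101100011110011110 walk d0:-→d1:-→d2:-→d3:-→d4:H0→d5:-→d6:-→d7:-→d8:-→d9:-→d10:-→d11:-→d12:-→d13:-→d14:-→d15:-→d16:-→d17:-→d18:-→d19:-→d20:-→d21:-→d22:-→d23:-→d24:H0 -> H0
  lookup 232.222.248.139: bits 11101 walk d0:-→d1:-→d2:-→d3:-→d4:-→d5:H5 -> H5
  lookup 90.199.158.2: bits 010110101100011110011110 walk d0:-→d1:-→d2:-→d3:-→d4:H0→d5:-→d6:-→d7:-→d8:-→d9:-→d10:-→d11:-→d12:-→d13:-→d14:-→d15:-→d16:-→d17:-→d18:-→d19:-→d20:-→d21:-→d22:-→d23:-→d24:H0 -> H0

== LOOKUPS ==
["no-route","H2","H2","no-route","H2","H0","H5","H0"]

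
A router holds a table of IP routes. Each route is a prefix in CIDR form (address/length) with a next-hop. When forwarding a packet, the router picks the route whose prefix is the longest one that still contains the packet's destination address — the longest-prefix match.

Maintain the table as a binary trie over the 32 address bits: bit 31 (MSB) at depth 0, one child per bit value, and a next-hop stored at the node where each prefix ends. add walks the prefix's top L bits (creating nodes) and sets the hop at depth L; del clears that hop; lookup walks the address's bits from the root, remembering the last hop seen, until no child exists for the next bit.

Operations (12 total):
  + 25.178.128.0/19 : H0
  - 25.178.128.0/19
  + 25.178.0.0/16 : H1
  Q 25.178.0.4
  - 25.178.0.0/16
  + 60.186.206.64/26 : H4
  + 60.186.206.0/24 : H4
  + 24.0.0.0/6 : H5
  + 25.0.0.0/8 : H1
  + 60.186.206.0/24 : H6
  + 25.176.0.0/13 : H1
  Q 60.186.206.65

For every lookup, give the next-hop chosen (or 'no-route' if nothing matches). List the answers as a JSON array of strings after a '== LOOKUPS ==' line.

Trace:
  + 25.178.128.0/19 (H0) depth=19
  - 25.178.128.0/19 clear@19
  + 25.178.0.0/16 (H1) depth=16
  lookup 25.178.0.4: bits 0001100110110010 walk d0:-→d1:-→d2:-→d3:-→d4:-→d5:-→d6:-→d7:-→d8:-→d9:-→d10:-→d11:-→d12:-→d13:-→d14:-→d15:-→d16:H1 -> H1
  - 25.178.0.0/16 clear@16
  + 60.186.206.64/26 (H4) depth=26
  + 60.186.206.0/24 (H4) depth=24
  + 24.0.0.0/6 (H5) depth=6
  + 25.0.0.0/8 (H1) depth=8
  + 60.186.206.0/24 (H6) depth=24
  + 25.176.0.0/13 (H1) depth=13
  lookup 60.186.206.65: bits 00111100101110101100111001 walk d0:-→d1:-→d2:-→d3:-→d4:-→d5:-→d6:-→d7:-→d8:-→d9:-→d10:-→d11:-→d12:-→d13:-→d14:-→d15:-→d16:-→d17:-→d18:-→d19:-→d20:-→d21:-→d22:-→d23:-→d24:H6→d25:-→d26:H4 -> H4

== LOOKUPS ==
["H1","H4"]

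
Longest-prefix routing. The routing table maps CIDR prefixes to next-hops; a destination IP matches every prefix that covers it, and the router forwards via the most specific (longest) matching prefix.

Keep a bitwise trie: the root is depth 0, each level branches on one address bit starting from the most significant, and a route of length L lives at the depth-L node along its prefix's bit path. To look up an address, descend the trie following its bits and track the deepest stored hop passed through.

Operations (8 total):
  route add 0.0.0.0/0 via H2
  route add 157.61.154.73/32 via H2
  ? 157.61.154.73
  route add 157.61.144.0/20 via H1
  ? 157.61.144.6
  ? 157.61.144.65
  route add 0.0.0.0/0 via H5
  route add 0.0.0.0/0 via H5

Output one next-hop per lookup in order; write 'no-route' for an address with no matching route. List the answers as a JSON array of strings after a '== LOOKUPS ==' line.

Process each operation:
  + 0.0.0.0/0 (H2) depth=0
  + 157.61.154.73/32 (H2) depth=32
  ? 157.61.154.73  path d0:H2→d1:-→d2:-→d3:-→d4:-→d5:-→d6:-→d7:-→d8:-→d9:-→d10:-→d11:-→d12:-→d13:-→d14:-→d15:-→d16:-→d17:-→d18:-→d19:-→d20:-→d21:-→d22:-→d23:-→d24:-→d25:-→d26:-→d27:-→d28:-→d29:-→d30:-→d31:-→d32:H2  best=H2
  + 157.61.144.0/20 (H1) depth=20
  ? 157.61.144.6  path d0:H2→d1:-→d2:-→d3:-→d4:-→d5:-→d6:-→d7:-→d8:-→d9:-→d10:-→d11:-→d12:-→d13:-→d14:-→d15:-→d16:-→d17:-→d18:-→d19:-→d20:H1  best=H1
  ? 157.61.144.65  path d0:H2→d1:-→d2:-→d3:-→d4:-→d5:-→d6:-→d7:-→d8:-→d9:-→d10:-→d11:-→d12:-→d13:-→d14:-→d15:-→d16:-→d17:-→d18:-→d19:-→d20:H1  best=H1
  + 0.0.0.0/0 (H5) depth=0
  + 0.0.0.0/0 (H5) depth=0

== LOOKUPS ==
["H2","H1","H1"]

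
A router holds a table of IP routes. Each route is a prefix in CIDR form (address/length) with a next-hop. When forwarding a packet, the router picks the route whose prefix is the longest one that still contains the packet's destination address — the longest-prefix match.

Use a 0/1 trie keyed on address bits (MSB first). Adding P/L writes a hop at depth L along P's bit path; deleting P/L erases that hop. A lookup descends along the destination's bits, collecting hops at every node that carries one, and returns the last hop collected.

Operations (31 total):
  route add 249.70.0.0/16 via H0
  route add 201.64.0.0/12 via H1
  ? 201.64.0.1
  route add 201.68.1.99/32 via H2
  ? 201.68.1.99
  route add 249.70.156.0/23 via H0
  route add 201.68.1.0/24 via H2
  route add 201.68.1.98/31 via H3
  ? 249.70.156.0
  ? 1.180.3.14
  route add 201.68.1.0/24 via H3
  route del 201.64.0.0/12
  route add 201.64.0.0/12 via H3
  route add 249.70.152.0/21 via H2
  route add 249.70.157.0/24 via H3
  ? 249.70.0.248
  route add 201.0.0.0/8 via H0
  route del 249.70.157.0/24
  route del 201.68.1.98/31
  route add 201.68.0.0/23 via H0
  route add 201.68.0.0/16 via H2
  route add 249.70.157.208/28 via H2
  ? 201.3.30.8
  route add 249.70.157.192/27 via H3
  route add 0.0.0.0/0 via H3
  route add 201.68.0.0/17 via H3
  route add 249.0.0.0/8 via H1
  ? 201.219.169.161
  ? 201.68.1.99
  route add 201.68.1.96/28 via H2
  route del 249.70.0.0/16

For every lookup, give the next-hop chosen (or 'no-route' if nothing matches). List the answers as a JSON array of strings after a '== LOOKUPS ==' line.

Apply in order:
  + 249.70.0.0/16 (H0) depth=16
  + 201.64.0.0/12 (H1) depth=12
  ? 201.64.0.1  path d0:-→d1:-→d2:-→d3:-→d4:-→d5:-→d6:-→d7:-→d8:-→d9:-→d10:-→d11:-→d12:H1  best=H1
  + 201.68.1.99/32 (H2) depth=32
  ? 201.68.1.99  path d0:-→d1:-→d2:-→d3:-→d4:-→d5:-→d6:-→d7:-→d8:-→d9:-→d10:-→d11:-→d12:H1→d13:-→d14:-→d15:-→d16:-→d17:-→d18:-→d19:-→d20:-→d21:-→d22:-→d23:-→d24:-→d25:-→d26:-→d27:-→d28:-→d29:-→d30:-→d31:-→d32:H2  best=H2
  + 249.70.156.0/23 (H0) depth=23
  + 201.68.1.0/24 (H2) depth=24
  + 201.68.1.98/31 (H3) depth=31
  ? 249.70.156.0  path d0:-→d1:-→d2:-→d3:-→d4:-→d5:-→d6:-→d7:-→d8:-→d9:-→d10:-→d11:-→d12:-→d13:-→d14:-→d15:-→d16:H0→d17:-→d18:-→d19:-→d20:-→d21:-→d22:-→d23:H0  best=H0
  ? 1.180.3.14  path d0:-  best=no-route
  + 201.68.1.0/24 (H3) depth=24
  del 201.64.0.0/12 (clear depth 12)
  + 201.64.0.0/12 (H3) depth=12
  + 249.70.152.0/21 (H2) depth=21
  + 249.70.157.0/24 (H3) depth=24
  ? 249.70.0.248  path d0:-→d1:-→d2:-→d3:-→d4:-→d5:-→d6:-→d7:-→d8:-→d9:-→d10:-→d11:-→d12:-→d13:-→d14:-→d15:-→d16:H0  best=H0
  + 201.0.0.0/8 (H0) depth=8
  del 249.70.157.0/24 (clear depth 24)
  del 201.68.1.98/31 (clear depth 31)
  + 201.68.0.0/23 (H0) depth=23
  + 201.68.0.0/16 (H2) depth=16
  + 249.70.157.208/28 (H2) depth=28
  ? 201.3.30.8  path d0:-→d1:-→d2:-→d3:-→d4:-→d5:-→d6:-→d7:-→d8:H0→d9:-  best=H0
  + 249.70.157.192/27 (H3) depth=27
  + 0.0.0.0/0 (H3) depth=0
  + 201.68.0.0/17 (H3) depth=17
  + 249.0.0.0/8 (H1) depth=8
  ? 201.219.169.161  path d0:H3→d1:-→d2:-→d3:-→d4:-→d5:-→d6:-→d7:-→d8:H0  best=H0
  ? 201.68.1.99  path d0:H3→d1:-→d2:-→d3:-→d4:-→d5:-→d6:-→d7:-→d8:H0→d9:-→d10:-→d11:-→d12:H3→d13:-→d14:-→d15:-→d16:H2→d17:H3→d18:-→d19:-→d20:-→d21:-→d22:-→d23:H0→d24:H3→d25:-→d26:-→d27:-→d28:-→d29:-→d30:-→d31:-→d32:H2  best=H2
  + 201.68.1.96/28 (H2) depth=28
  del 249.70.0.0/16 (clear depth 16)

== LOOKUPS ==
["H1","H2","H0","no-route","H0","H0","H0","H2"]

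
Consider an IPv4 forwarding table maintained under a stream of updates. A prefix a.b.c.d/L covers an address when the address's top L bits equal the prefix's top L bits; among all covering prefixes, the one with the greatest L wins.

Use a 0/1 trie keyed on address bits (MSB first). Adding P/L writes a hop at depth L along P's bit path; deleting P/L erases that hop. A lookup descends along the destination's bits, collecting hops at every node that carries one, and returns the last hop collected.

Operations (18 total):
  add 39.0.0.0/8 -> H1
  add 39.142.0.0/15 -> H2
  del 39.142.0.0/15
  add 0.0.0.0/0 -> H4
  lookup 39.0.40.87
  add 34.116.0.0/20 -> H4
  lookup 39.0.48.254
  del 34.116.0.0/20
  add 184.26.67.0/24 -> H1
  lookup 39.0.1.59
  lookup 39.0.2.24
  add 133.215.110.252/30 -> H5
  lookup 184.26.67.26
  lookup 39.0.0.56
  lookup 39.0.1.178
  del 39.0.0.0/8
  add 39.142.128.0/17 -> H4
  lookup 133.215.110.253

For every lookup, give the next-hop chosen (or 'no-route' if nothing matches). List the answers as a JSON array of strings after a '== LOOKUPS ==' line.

Trace:
  add 39.0.0.0/8 -> H1 at depth 8
  add 39.142.0.0/15 -> H2 at depth 15
  del 39.142.0.0/15 (clear depth 15)
  add 0.0.0.0/0 -> H4 at depth 0
  lookup 39.0.40.87: bits 00100111 walk d0:H4→d1:-→d2:-→d3:-→d4:-→d5:-→d6:-→d7:-→d8:H1 -> H1
  add 34.116.0.0/20 -> H4 at depth 20
  lookup 39.0.48.254: bits 00100111 walk d0:H4→d1:-→d2:-→d3:-→d4:-→d5:-→d6:-→d7:-→d8:H1 -> H1
  del 34.116.0.0/20 (clear depth 20)
  add 184.26.67.0/24 -> H1 at depth 24
  lookup 39.0.1.59: bits 00100111 walk d0:H4→d1:-→d2:-→d3:-→d4:-→d5:-→d6:-→d7:-→d8:H1 -> H1
  lookup 39.0.2.24: bits 00100111 walk d0:H4→d1:-→d2:-→d3:-→d4:-→d5:-→d6:-→d7:-→d8:H1 -> H1
  add 133.215.110.252/30 -> H5 at depth 30
  lookup 184.26.67.26: bits 101110000001101001000011 walk d0:H4→d1:-→d2:-→d3:-→d4:-→d5:-→d6:-→d7:-→d8:-→d9:-→d10:-→d11:-→d12:-→d13:-→d14:-→d15:-→d16:-→d17:-→d18:-→d19:-→d20:-→d21:-→d22:-→d23:-→d24:H1 -> H1
  lookup 39.0.0.56: bits 00100111 walk d0:H4→d1:-→d2:-→d3:-→d4:-→d5:-→d6:-→d7:-→d8:H1 -> H1
  lookup 39.0.1.178: bits 00100111 walk d0:H4→d1:-→d2:-→d3:-→d4:-→d5:-→d6:-→d7:-→d8:H1 -> H1
  del 39.0.0.0/8 (clear depth 8)
  add 39.142.128.0/17 -> H4 at depth 17
  lookup 133.215.110.253: bits 100001011101011101101110111111 walk d0:H4→d1:-→d2:-→d3:-→d4:-→d5:-→d6:-→d7:-→d8:-→d9:-→d10:-→d11:-→d12:-→d13:-→d14:-→d15:-→d16:-→d17:-→d18:-→d19:-→d20:-→d21:-→d22:-→d23:-→d24:-→d25:-→d26:-→d27:-→d28:-→d29:-→d30:H5 -> H5

== LOOKUPS ==
["H1","H1","H1","H1","H1","H1","H1","H5"]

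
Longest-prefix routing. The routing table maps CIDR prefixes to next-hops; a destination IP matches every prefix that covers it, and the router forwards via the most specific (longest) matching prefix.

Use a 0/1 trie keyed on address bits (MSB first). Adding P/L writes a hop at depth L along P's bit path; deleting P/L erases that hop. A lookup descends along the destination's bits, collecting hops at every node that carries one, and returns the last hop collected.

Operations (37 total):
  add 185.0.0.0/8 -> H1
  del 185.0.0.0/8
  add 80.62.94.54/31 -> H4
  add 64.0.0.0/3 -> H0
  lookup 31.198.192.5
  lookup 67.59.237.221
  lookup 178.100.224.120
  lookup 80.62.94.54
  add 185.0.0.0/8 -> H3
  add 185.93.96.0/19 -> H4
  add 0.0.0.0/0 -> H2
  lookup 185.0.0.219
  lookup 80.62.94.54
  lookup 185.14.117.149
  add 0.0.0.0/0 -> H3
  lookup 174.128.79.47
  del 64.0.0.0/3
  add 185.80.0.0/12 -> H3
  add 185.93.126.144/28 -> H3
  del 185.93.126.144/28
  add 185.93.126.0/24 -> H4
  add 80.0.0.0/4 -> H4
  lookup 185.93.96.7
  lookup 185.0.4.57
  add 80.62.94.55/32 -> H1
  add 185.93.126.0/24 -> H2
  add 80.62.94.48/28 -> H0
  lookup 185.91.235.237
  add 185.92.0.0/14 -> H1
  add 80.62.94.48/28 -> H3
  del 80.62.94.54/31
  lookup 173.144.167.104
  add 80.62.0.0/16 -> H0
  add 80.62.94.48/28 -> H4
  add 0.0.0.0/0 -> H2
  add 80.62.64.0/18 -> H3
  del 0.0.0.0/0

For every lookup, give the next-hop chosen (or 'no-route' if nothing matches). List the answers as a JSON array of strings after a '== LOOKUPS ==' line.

Trace:
  + 185.0.0.0/8 (H1) depth=8
  - 185.0.0.0/8 clear@8
  + 80.62.94.54/31 (H4) depth=31
  + 64.0.0.0/3 (H0) depth=3
  ? 31.198.192.5  path d0:-→d1:-  best=no-route
  ? 67.59.237.221  path d0:-→d1:-→d2:-→d3:H0  best=H0
  ? 178.100.224.120  path d0:-→d1:-→d2:-→d3:-→d4:-  best=no-route
  ? 80.62.94.54  path d0:-→d1:-→d2:-→d3:H0→d4:-→d5:-→d6:-→d7:-→d8:-→d9:-→d10:-→d11:-→d12:-→d13:-→d14:-→d15:-→d16:-→d17:-→d18:-→d19:-→d20:-→d21:-→d22:-→d23:-→d24:-→d25:-→d26:-→d27:-→d28:-→d29:-→d30:-→d31:H4  best=H4
  + 185.0.0.0/8 (H3) depth=8
  + 185.93.96.0/19 (H4) depth=19
  + 0.0.0.0/0 (H2) depth=0
  ? 185.0.0.219  path d0:H2→d1:-→d2:-→d3:-→d4:-→d5:-→d6:-→d7:-→d8:H3→d9:-  best=H3
  ? 80.62.94.54  path d0:H2→d1:-→d2:-→d3:H0→d4:-→d5:-→d6:-→d7:-→d8:-→d9:-→d10:-→d11:-→d12:-→d13:-→d14:-→d15:-→d16:-→d17:-→d18:-→d19:-→d20:-→d21:-→d22:-→d23:-→d24:-→d25:-→d26:-→d27:-→d28:-→d29:-→d30:-→d31:H4  best=H4
  ? 185.14.117.149  path d0:H2→d1:-→d2:-→d3:-→d4:-→d5:-→d6:-→d7:-→d8:H3→d9:-  best=H3
  + 0.0.0.0/0 (H3) depth=0
  ? 174.128.79.47  path d0:H3→d1:-→d2:-→d3:-  best=H3
  - 64.0.0.0/3 clear@3
  + 185.80.0.0/12 (H3) depth=12
  + 185.93.126.144/28 (H3) depth=28
  - 185.93.126.144/28 clear@28
  + 185.93.126.0/24 (H4) depth=24
  + 80.0.0.0/4 (H4) depth=4
  ? 185.93.96.7  path d0:H3→d1:-→d2:-→d3:-→d4:-→d5:-→d6:-→d7:-→d8:H3→d9:-→d10:-→d11:-→d12:H3→d13:-→d14:-→d15:-→d16:-→d17:-→d18:-→d19:H4  best=H4
  ? 185.0.4.57  path d0:H3→d1:-→d2:-→d3:-→d4:-→d5:-→d6:-→d7:-→d8:H3→d9:-  best=H3
  + 80.62.94.55/32 (H1) depth=32
  + 185.93.126.0/24 (H2) depth=24
  + 80.62.94.48/28 (H0) depth=28
  ? 185.91.235.237  path d0:H3→d1:-→d2:-→d3:-→d4:-→d5:-→d6:-→d7:-→d8:H3→d9:-→d10:-→d11:-→d12:H3→d13:-  best=H3
  + 185.92.0.0/14 (H1) depth=14
  + 80.62.94.48/28 (H3) depth=28
  - 80.62.94.54/31 clear@31
  ? 173.144.167.104  path d0:H3→d1:-→d2:-→d3:-  best=H3
  + 80.62.0.0/16 (H0) depth=16
  + 80.62.94.48/28 (H4) depth=28
  + 0.0.0.0/0 (H2) depth=0
  + 80.62.64.0/18 (H3) depth=18
  - 0.0.0.0/0 clear@0

== LOOKUPS ==
["no-route","H0","no-route","H4","H3","H4","H3","H3","H4","H3","H3","H3"]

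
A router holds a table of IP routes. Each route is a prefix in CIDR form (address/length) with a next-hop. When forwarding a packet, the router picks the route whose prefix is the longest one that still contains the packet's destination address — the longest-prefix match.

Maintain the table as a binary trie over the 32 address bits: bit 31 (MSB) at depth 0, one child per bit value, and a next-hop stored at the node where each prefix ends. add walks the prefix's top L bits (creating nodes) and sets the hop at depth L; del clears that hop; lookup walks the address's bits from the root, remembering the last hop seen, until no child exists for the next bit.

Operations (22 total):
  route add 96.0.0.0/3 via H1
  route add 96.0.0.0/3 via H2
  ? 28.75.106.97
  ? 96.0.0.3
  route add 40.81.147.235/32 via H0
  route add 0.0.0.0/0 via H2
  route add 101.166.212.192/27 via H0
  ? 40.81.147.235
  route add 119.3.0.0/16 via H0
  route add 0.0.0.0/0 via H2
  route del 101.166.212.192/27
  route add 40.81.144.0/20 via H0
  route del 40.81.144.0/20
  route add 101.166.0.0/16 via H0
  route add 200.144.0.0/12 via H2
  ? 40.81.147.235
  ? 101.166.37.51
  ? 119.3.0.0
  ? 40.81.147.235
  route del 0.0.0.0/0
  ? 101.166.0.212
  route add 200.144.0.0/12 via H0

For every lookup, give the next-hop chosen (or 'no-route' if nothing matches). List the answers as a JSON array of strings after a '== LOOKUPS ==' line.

Trace:
  add 96.0.0.0/3 -> H1 at depth 3
  add 96.0.0.0/3 -> H2 at depth 3
  lookup 28.75.106.97: bits 0 walk d0:-→d1:- -> no-route
  lookup 96.0.0.3: bits 011 walk d0:-→d1:-→d2:-→d3:H2 -> H2
  add 40.81.147.235/32 -> H0 at depth 32
  add 0.0.0.0/0 -> H2 at depth 0
  add 101.166.212.192/27 -> H0 at depth 27
  lookup 40.81.147.235: bits 00101000010100011001001111101011 walk d0:H2→d1:-→d2:-→d3:-→d4:-→d5:-→d6:-→d7:-→d8:-→d9:-→d10:-→d11:-→d12:-→d13:-→d14:-→d15:-→d16:-→d17:-→d18:-→d19:-→d20:-→d21:-→d22:-→d23:-→d24:-→d25:-→d26:-→d27:-→d28:-→d29:-→d30:-→d31:-→d32:H0 -> H0
  add 119.3.0.0/16 -> H0 at depth 16
  add 0.0.0.0/0 -> H2 at depth 0
  del 101.166.212.192/27 (clear depth 27)
  add 40.81.144.0/20 -> H0 at depth 20
  del 40.81.144.0/20 (clear depth 20)
  add 101.166.0.0/16 -> H0 at depth 16
  add 200.144.0.0/12 -> H2 at depth 12
  lookup 40.81.147.235: bits 00101000010100011001001111101011 walk d0:H2→d1:-→d2:-→d3:-→d4:-→d5:-→d6:-→d7:-→d8:-→d9:-→d10:-→d11:-→d12:-→d13:-→d14:-→d15:-→d16:-→d17:-→d18:-→d19:-→d20:-→d21:-→d22:-→d23:-→d24:-→d25:-→d26:-→d27:-→d28:-→d29:-→d30:-→d31:-→d32:H0 -> H0
  lookup 101.166.37.51: bits 0110010110100110 walk d0:H2→d1:-→d2:-→d3:H2→d4:-→d5:-→d6:-→d7:-→d8:-→d9:-→d10:-→d11:-→d12:-→d13:-→d14:-→d15:-→d16:H0 -> H0
  lookup 119.3.0.0: bits 0111011100000011 walk d0:H2→d1:-→d2:-→d3:H2→d4:-→d5:-→d6:-→d7:-→d8:-→d9:-→d10:-→d11:-→d12:-→d13:-→d14:-→d15:-→d16:H0 -> H0
  lookup 40.81.147.235: bits 00101000010100011001001111101011 walk d0:H2→d1:-→d2:-→d3:-→d4:-→d5:-→d6:-→d7:-→d8:-→d9:-→d10:-→d11:-→d12:-→d13:-→d14:-→d15:-→d16:-→d17:-→d18:-→d19:-→d20:-→d21:-→d22:-→d23:-→d24:-→d25:-→d26:-→d27:-→d28:-→d29:-→d30:-→d31:-→d32:H0 -> H0
  del 0.0.0.0/0 (clear depth 0)
  lookup 101.166.0.212: bits 0110010110100110 walk d0:-→d1:-→d2:-→d3:H2→d4:-→d5:-→d6:-→d7:-→d8:-→d9:-→d10:-→d11:-→d12:-→d13:-→d14:-→d15:-→d16:H0 -> H0
  add 200.144.0.0/12 -> H0 at depth 12

== LOOKUPS ==
["no-route","H2","H0","H0","H0","H0","H0","H0"]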